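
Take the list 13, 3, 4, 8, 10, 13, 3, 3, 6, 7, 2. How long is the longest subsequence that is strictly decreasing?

4

Let dp[i] be the longest strictly decreasing subsequence ending at i:
i:      1  2  3  4  5  6  7  8  9 10 11
a[i]:  13  3  4  8 10 13  3  3  6  7  2
dp:     1  2  2  2  2  1  3  3  3  3  4
Maximum is 4.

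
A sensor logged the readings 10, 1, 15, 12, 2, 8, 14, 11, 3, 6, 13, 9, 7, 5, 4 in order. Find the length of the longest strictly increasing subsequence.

5

Track the smallest tail for each achievable length (strict):
10 → extends → [10]
1 → replaces 10 → [1]
15 → extends → [1, 15]
12 → replaces 15 → [1, 12]
2 → replaces 12 → [1, 2]
8 → extends → [1, 2, 8]
14 → extends → [1, 2, 8, 14]
11 → replaces 14 → [1, 2, 8, 11]
3 → replaces 8 → [1, 2, 3, 11]
6 → replaces 11 → [1, 2, 3, 6]
13 → extends → [1, 2, 3, 6, 13]
9 → replaces 13 → [1, 2, 3, 6, 9]
7 → replaces 9 → [1, 2, 3, 6, 7]
5 → replaces 6 → [1, 2, 3, 5, 7]
4 → replaces 5 → [1, 2, 3, 4, 7]
Five tails, so the longest strictly increasing subsequence has length 5 (e.g. 1, 2, 8, 11, 13).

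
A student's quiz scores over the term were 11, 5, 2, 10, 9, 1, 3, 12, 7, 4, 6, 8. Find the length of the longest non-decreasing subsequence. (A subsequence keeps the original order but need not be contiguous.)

5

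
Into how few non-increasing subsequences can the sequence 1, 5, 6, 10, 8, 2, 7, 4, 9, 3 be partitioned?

Place each on the leftmost legal pile:
1 → new pile 1 (tops now [1])
5 → new pile 2 (tops now [1, 5])
6 → new pile 3 (tops now [1, 5, 6])
10 → new pile 4 (tops now [1, 5, 6, 10])
8 → pile 4 (tops now [1, 5, 6, 8])
2 → pile 2 (tops now [1, 2, 6, 8])
7 → pile 4 (tops now [1, 2, 6, 7])
4 → pile 3 (tops now [1, 2, 4, 7])
9 → new pile 5 (tops now [1, 2, 4, 7, 9])
3 → pile 3 (tops now [1, 2, 3, 7, 9])
Five piles.

5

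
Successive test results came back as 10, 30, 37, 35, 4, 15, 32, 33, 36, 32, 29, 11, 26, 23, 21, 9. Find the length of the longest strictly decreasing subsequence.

9

Negate each value so 'decreasing' becomes 'increasing', then run patience tails on the negated sequence:
-10 → extends → [-10]
-30 → replaces -10 → [-30]
-37 → replaces -30 → [-37]
-35 → extends → [-37, -35]
-4 → extends → [-37, -35, -4]
-15 → replaces -4 → [-37, -35, -15]
-32 → replaces -15 → [-37, -35, -32]
-33 → replaces -32 → [-37, -35, -33]
-36 → replaces -35 → [-37, -36, -33]
-32 → extends → [-37, -36, -33, -32]
-29 → extends → [-37, -36, -33, -32, -29]
-11 → extends → [-37, -36, -33, -32, -29, -11]
-26 → replaces -11 → [-37, -36, -33, -32, -29, -26]
-23 → extends → [-37, -36, -33, -32, -29, -26, -23]
-21 → extends → [-37, -36, -33, -32, -29, -26, -23, -21]
-9 → extends → [-37, -36, -33, -32, -29, -26, -23, -21, -9]
Nine tails, so the longest strictly decreasing subsequence of the original has length 9.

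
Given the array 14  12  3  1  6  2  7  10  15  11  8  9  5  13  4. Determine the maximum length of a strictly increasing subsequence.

6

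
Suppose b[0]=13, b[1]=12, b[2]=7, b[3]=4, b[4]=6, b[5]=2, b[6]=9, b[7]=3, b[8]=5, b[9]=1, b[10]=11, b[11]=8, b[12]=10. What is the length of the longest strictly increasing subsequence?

Track the smallest tail for each achievable length (strict):
13 → extends → [13]
12 → replaces 13 → [12]
7 → replaces 12 → [7]
4 → replaces 7 → [4]
6 → extends → [4, 6]
2 → replaces 4 → [2, 6]
9 → extends → [2, 6, 9]
3 → replaces 6 → [2, 3, 9]
5 → replaces 9 → [2, 3, 5]
1 → replaces 2 → [1, 3, 5]
11 → extends → [1, 3, 5, 11]
8 → replaces 11 → [1, 3, 5, 8]
10 → extends → [1, 3, 5, 8, 10]
Five tails, so the longest strictly increasing subsequence has length 5 (e.g. 2, 3, 5, 8, 10).

5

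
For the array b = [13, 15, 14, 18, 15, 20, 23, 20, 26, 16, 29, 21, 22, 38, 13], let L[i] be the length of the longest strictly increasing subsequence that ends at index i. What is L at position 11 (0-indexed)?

5

dp[i] = 1 + max{dp[j] : j<i, b[j]<b[i]} (or 1 if no such j):
i:      0  1  2  3  4  5  6  7  8  9 10 11 12 13 14
b[i]:  13 15 14 18 15 20 23 20 26 16 29 21 22 38 13
dp:     1  2  2  3  3  4  5  4  6  4  7  5  6  8  1
At index 11 the value is 5.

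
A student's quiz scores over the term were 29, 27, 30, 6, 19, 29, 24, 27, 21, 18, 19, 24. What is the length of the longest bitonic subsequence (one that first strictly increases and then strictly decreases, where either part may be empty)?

inc[i] = longest strictly increasing subsequence ending at i; dec[i] = longest strictly decreasing subsequence starting at i:
i:      1  2  3  4  5  6  7  8  9 10 11 12
a[i]:  29 27 30  6 19 29 24 27 21 18 19 24
inc:    1  1  2  1  2  3  3  4  3  2  3  4
dec:    5  4  5  1  2  4  3  3  2  1  1  1
Best peak at i=3 (value 30): inc=2, dec=5, length 2+5−1 = 6.

6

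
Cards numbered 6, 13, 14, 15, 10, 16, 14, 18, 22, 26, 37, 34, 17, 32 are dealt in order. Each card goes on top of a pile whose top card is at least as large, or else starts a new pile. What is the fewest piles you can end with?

Place each on the leftmost legal pile:
6 → new pile 1 (tops now [6])
13 → new pile 2 (tops now [6, 13])
14 → new pile 3 (tops now [6, 13, 14])
15 → new pile 4 (tops now [6, 13, 14, 15])
10 → pile 2 (tops now [6, 10, 14, 15])
16 → new pile 5 (tops now [6, 10, 14, 15, 16])
14 → pile 3 (tops now [6, 10, 14, 15, 16])
18 → new pile 6 (tops now [6, 10, 14, 15, 16, 18])
22 → new pile 7 (tops now [6, 10, 14, 15, 16, 18, 22])
26 → new pile 8 (tops now [6, 10, 14, 15, 16, 18, 22, 26])
37 → new pile 9 (tops now [6, 10, 14, 15, 16, 18, 22, 26, 37])
34 → pile 9 (tops now [6, 10, 14, 15, 16, 18, 22, 26, 34])
17 → pile 6 (tops now [6, 10, 14, 15, 16, 17, 22, 26, 34])
32 → pile 9 (tops now [6, 10, 14, 15, 16, 17, 22, 26, 32])
Nine piles.

9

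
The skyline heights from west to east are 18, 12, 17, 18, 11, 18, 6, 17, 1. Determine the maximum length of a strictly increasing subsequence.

3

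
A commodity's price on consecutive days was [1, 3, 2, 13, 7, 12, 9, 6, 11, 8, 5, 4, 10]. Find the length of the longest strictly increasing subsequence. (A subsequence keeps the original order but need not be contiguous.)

Track the smallest tail for each achievable length (strict):
1 → extends → [1]
3 → extends → [1, 3]
2 → replaces 3 → [1, 2]
13 → extends → [1, 2, 13]
7 → replaces 13 → [1, 2, 7]
12 → extends → [1, 2, 7, 12]
9 → replaces 12 → [1, 2, 7, 9]
6 → replaces 7 → [1, 2, 6, 9]
11 → extends → [1, 2, 6, 9, 11]
8 → replaces 9 → [1, 2, 6, 8, 11]
5 → replaces 6 → [1, 2, 5, 8, 11]
4 → replaces 5 → [1, 2, 4, 8, 11]
10 → replaces 11 → [1, 2, 4, 8, 10]
Five tails, so the longest strictly increasing subsequence has length 5 (e.g. 1, 3, 7, 9, 11).

5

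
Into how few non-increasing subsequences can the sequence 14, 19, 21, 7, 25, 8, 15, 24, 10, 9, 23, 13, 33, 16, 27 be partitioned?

6

Place each on the leftmost legal pile:
14 → new pile 1 (tops now [14])
19 → new pile 2 (tops now [14, 19])
21 → new pile 3 (tops now [14, 19, 21])
7 → pile 1 (tops now [7, 19, 21])
25 → new pile 4 (tops now [7, 19, 21, 25])
8 → pile 2 (tops now [7, 8, 21, 25])
15 → pile 3 (tops now [7, 8, 15, 25])
24 → pile 4 (tops now [7, 8, 15, 24])
10 → pile 3 (tops now [7, 8, 10, 24])
9 → pile 3 (tops now [7, 8, 9, 24])
23 → pile 4 (tops now [7, 8, 9, 23])
13 → pile 4 (tops now [7, 8, 9, 13])
33 → new pile 5 (tops now [7, 8, 9, 13, 33])
16 → pile 5 (tops now [7, 8, 9, 13, 16])
27 → new pile 6 (tops now [7, 8, 9, 13, 16, 27])
Six piles.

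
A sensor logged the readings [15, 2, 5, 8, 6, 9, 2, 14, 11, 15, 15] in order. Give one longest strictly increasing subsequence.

Patience tails give the LIS length; then backtrack through the dp parents:
15 → extends → [15]
2 → replaces 15 → [2]
5 → extends → [2, 5]
8 → extends → [2, 5, 8]
6 → replaces 8 → [2, 5, 6]
9 → extends → [2, 5, 6, 9]
2 → already a tail → [2, 5, 6, 9]
14 → extends → [2, 5, 6, 9, 14]
11 → replaces 14 → [2, 5, 6, 9, 11]
15 → extends → [2, 5, 6, 9, 11, 15]
15 → already a tail → [2, 5, 6, 9, 11, 15]
Length 6; one witness is 2, 5, 8, 9, 14, 15.

2, 5, 8, 9, 14, 15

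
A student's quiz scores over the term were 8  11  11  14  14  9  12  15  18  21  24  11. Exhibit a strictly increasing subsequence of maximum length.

8, 11, 14, 15, 18, 21, 24

Patience tails give the LIS length; then backtrack through the dp parents:
8 → extends → [8]
11 → extends → [8, 11]
11 → already a tail → [8, 11]
14 → extends → [8, 11, 14]
14 → already a tail → [8, 11, 14]
9 → replaces 11 → [8, 9, 14]
12 → replaces 14 → [8, 9, 12]
15 → extends → [8, 9, 12, 15]
18 → extends → [8, 9, 12, 15, 18]
21 → extends → [8, 9, 12, 15, 18, 21]
24 → extends → [8, 9, 12, 15, 18, 21, 24]
11 → replaces 12 → [8, 9, 11, 15, 18, 21, 24]
Length 7; one witness is 8, 11, 14, 15, 18, 21, 24.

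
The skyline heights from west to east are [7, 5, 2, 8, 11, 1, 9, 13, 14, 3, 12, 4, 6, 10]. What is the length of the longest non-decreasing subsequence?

Track the smallest tail for each achievable length (allowing ties):
7 → extends → [7]
5 → replaces 7 → [5]
2 → replaces 5 → [2]
8 → extends → [2, 8]
11 → extends → [2, 8, 11]
1 → replaces 2 → [1, 8, 11]
9 → replaces 11 → [1, 8, 9]
13 → extends → [1, 8, 9, 13]
14 → extends → [1, 8, 9, 13, 14]
3 → replaces 8 → [1, 3, 9, 13, 14]
12 → replaces 13 → [1, 3, 9, 12, 14]
4 → replaces 9 → [1, 3, 4, 12, 14]
6 → replaces 12 → [1, 3, 4, 6, 14]
10 → replaces 14 → [1, 3, 4, 6, 10]
Five tails, so the longest non-decreasing subsequence has length 5 (e.g. 7, 8, 11, 13, 14).

5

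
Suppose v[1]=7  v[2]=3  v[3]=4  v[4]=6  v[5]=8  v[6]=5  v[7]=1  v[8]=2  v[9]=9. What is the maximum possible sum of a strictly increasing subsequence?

Let S[i] be the best sum of a strictly increasing subsequence ending at i:
i:      1  2  3  4  5  6  7  8  9
v[i]:   7  3  4  6  8  5  1  2  9
S:      7  3  7 13 21 12  1  3 30
Maximum is 30 (e.g. 3 + 4 + 6 + 8 + 9).

30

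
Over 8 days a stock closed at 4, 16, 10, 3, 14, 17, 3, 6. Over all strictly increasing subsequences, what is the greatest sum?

Let S[i] be the best sum of a strictly increasing subsequence ending at i:
i:      1  2  3  4  5  6  7  8
a[i]:   4 16 10  3 14 17  3  6
S:      4 20 14  3 28 45  3 10
Maximum is 45 (e.g. 4 + 10 + 14 + 17).

45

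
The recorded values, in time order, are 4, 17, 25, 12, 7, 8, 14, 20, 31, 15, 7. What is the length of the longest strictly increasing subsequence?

6

Let dp[i] be the length of the longest such subsequence ending at index i:
i:      1  2  3  4  5  6  7  8  9 10 11
a[i]:   4 17 25 12  7  8 14 20 31 15  7
dp:     1  2  3  2  2  3  4  5  6  5  2
Maximum dp value is 6.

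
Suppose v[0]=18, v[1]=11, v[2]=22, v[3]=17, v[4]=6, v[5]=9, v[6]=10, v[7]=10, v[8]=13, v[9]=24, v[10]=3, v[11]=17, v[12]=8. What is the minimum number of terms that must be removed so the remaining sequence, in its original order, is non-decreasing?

7

Fewest deletions = n − (longest non-decreasing subsequence).
i:      0  1  2  3  4  5  6  7  8  9 10 11 12
v[i]:  18 11 22 17  6  9 10 10 13 24  3 17  8
dp:     1  1  2  2  1  2  3  4  5  6  1  6  2
max dp = 6, so deletions = 13 − 6 = 7.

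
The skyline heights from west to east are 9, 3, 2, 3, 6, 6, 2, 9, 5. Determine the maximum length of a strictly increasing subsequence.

4

Let dp[i] be the length of the longest such subsequence ending at index i:
i:     1 2 3 4 5 6 7 8 9
a[i]:  9 3 2 3 6 6 2 9 5
dp:    1 1 1 2 3 3 1 4 3
Maximum dp value is 4.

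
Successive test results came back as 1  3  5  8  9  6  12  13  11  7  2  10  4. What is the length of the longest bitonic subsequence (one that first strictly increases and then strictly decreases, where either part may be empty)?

inc[i] = longest strictly increasing subsequence ending at i; dec[i] = longest strictly decreasing subsequence starting at i:
i:      1  2  3  4  5  6  7  8  9 10 11 12 13
a[i]:   1  3  5  8  9  6 12 13 11  7  2 10  4
inc:    1  2  3  4  5  4  6  7  6  5  2  6  3
dec:    1  2  2  3  3  2  4  4  3  2  1  2  1
Best peak at i=8 (value 13): inc=7, dec=4, length 7+4−1 = 10.

10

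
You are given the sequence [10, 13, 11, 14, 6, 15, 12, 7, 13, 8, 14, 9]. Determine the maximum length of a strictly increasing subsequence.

5

Track the smallest tail for each achievable length (strict):
10 → extends → [10]
13 → extends → [10, 13]
11 → replaces 13 → [10, 11]
14 → extends → [10, 11, 14]
6 → replaces 10 → [6, 11, 14]
15 → extends → [6, 11, 14, 15]
12 → replaces 14 → [6, 11, 12, 15]
7 → replaces 11 → [6, 7, 12, 15]
13 → replaces 15 → [6, 7, 12, 13]
8 → replaces 12 → [6, 7, 8, 13]
14 → extends → [6, 7, 8, 13, 14]
9 → replaces 13 → [6, 7, 8, 9, 14]
Five tails, so the longest strictly increasing subsequence has length 5 (e.g. 10, 11, 12, 13, 14).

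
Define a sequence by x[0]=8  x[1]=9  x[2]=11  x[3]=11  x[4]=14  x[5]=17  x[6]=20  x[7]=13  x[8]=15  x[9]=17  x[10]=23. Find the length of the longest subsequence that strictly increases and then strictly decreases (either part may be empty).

7

inc[i] = longest strictly increasing subsequence ending at i; dec[i] = longest strictly decreasing subsequence starting at i:
i:      0  1  2  3  4  5  6  7  8  9 10
x[i]:   8  9 11 11 14 17 20 13 15 17 23
inc:    1  2  3  3  4  5  6  4  5  6  7
dec:    1  1  1  1  2  2  2  1  1  1  1
Best peak at i=6 (value 20): inc=6, dec=2, length 6+2−1 = 7.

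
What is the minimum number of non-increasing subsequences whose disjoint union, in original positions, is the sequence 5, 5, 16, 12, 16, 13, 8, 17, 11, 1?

Place each on the leftmost legal pile:
5 → new pile 1 (tops now [5])
5 → pile 1 (tops now [5])
16 → new pile 2 (tops now [5, 16])
12 → pile 2 (tops now [5, 12])
16 → new pile 3 (tops now [5, 12, 16])
13 → pile 3 (tops now [5, 12, 13])
8 → pile 2 (tops now [5, 8, 13])
17 → new pile 4 (tops now [5, 8, 13, 17])
11 → pile 3 (tops now [5, 8, 11, 17])
1 → pile 1 (tops now [1, 8, 11, 17])
Four piles.

4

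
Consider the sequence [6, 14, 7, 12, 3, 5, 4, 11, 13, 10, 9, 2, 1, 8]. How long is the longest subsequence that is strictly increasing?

Let dp[i] be the length of the longest such subsequence ending at index i:
i:      1  2  3  4  5  6  7  8  9 10 11 12 13 14
a[i]:   6 14  7 12  3  5  4 11 13 10  9  2  1  8
dp:     1  2  2  3  1  2  2  3  4  3  3  1  1  3
Maximum dp value is 4.

4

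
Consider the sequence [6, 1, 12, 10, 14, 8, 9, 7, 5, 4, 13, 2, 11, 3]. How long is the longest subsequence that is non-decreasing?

Let dp[i] be the length of the longest such subsequence ending at index i:
i:      1  2  3  4  5  6  7  8  9 10 11 12 13 14
a[i]:   6  1 12 10 14  8  9  7  5  4 13  2 11  3
dp:     1  1  2  2  3  2  3  2  2  2  4  2  4  3
Maximum dp value is 4.

4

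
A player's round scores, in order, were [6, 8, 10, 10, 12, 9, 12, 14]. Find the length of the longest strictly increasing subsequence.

Track the smallest tail for each achievable length (strict):
6 → extends → [6]
8 → extends → [6, 8]
10 → extends → [6, 8, 10]
10 → already a tail → [6, 8, 10]
12 → extends → [6, 8, 10, 12]
9 → replaces 10 → [6, 8, 9, 12]
12 → already a tail → [6, 8, 9, 12]
14 → extends → [6, 8, 9, 12, 14]
Five tails, so the longest strictly increasing subsequence has length 5 (e.g. 6, 8, 10, 12, 14).

5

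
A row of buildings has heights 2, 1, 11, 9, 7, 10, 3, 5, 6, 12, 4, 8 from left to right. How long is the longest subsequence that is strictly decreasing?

5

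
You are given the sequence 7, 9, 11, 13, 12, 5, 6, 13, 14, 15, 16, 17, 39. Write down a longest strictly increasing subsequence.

Patience tails give the LIS length; then backtrack through the dp parents:
7 → extends → [7]
9 → extends → [7, 9]
11 → extends → [7, 9, 11]
13 → extends → [7, 9, 11, 13]
12 → replaces 13 → [7, 9, 11, 12]
5 → replaces 7 → [5, 9, 11, 12]
6 → replaces 9 → [5, 6, 11, 12]
13 → extends → [5, 6, 11, 12, 13]
14 → extends → [5, 6, 11, 12, 13, 14]
15 → extends → [5, 6, 11, 12, 13, 14, 15]
16 → extends → [5, 6, 11, 12, 13, 14, 15, 16]
17 → extends → [5, 6, 11, 12, 13, 14, 15, 16, 17]
39 → extends → [5, 6, 11, 12, 13, 14, 15, 16, 17, 39]
Length 10; one witness is 7, 9, 11, 12, 13, 14, 15, 16, 17, 39.

7, 9, 11, 12, 13, 14, 15, 16, 17, 39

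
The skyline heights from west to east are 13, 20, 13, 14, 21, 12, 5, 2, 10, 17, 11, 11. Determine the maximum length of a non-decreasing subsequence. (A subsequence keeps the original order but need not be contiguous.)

4

Track the smallest tail for each achievable length (allowing ties):
13 → extends → [13]
20 → extends → [13, 20]
13 → replaces 20 → [13, 13]
14 → extends → [13, 13, 14]
21 → extends → [13, 13, 14, 21]
12 → replaces 13 → [12, 13, 14, 21]
5 → replaces 12 → [5, 13, 14, 21]
2 → replaces 5 → [2, 13, 14, 21]
10 → replaces 13 → [2, 10, 14, 21]
17 → replaces 21 → [2, 10, 14, 17]
11 → replaces 14 → [2, 10, 11, 17]
11 → replaces 17 → [2, 10, 11, 11]
Four tails, so the longest non-decreasing subsequence has length 4 (e.g. 13, 13, 14, 21).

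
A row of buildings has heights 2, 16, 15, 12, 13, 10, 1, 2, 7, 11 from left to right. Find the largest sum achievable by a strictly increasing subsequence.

27

Let S[i] be the best sum of a strictly increasing subsequence ending at i:
i:      1  2  3  4  5  6  7  8  9 10
a[i]:   2 16 15 12 13 10  1  2  7 11
S:      2 18 17 14 27 12  1  3 10 23
Maximum is 27 (e.g. 2 + 12 + 13).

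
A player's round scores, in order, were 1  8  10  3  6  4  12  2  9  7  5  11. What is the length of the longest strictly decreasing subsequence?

4

Let dp[i] be the longest strictly decreasing subsequence ending at i:
i:      1  2  3  4  5  6  7  8  9 10 11 12
a[i]:   1  8 10  3  6  4 12  2  9  7  5 11
dp:     1  1  1  2  2  3  1  4  2  3  4  2
Maximum is 4.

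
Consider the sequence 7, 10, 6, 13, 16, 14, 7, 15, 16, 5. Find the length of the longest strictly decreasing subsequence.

4

Let dp[i] be the longest strictly decreasing subsequence ending at i:
i:      1  2  3  4  5  6  7  8  9 10
a[i]:   7 10  6 13 16 14  7 15 16  5
dp:     1  1  2  1  1  2  3  2  1  4
Maximum is 4.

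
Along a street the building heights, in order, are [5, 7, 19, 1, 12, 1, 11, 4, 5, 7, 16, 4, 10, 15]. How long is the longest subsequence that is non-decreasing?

Track the smallest tail for each achievable length (allowing ties):
5 → extends → [5]
7 → extends → [5, 7]
19 → extends → [5, 7, 19]
1 → replaces 5 → [1, 7, 19]
12 → replaces 19 → [1, 7, 12]
1 → replaces 7 → [1, 1, 12]
11 → replaces 12 → [1, 1, 11]
4 → replaces 11 → [1, 1, 4]
5 → extends → [1, 1, 4, 5]
7 → extends → [1, 1, 4, 5, 7]
16 → extends → [1, 1, 4, 5, 7, 16]
4 → replaces 5 → [1, 1, 4, 4, 7, 16]
10 → replaces 16 → [1, 1, 4, 4, 7, 10]
15 → extends → [1, 1, 4, 4, 7, 10, 15]
Seven tails, so the longest non-decreasing subsequence has length 7 (e.g. 1, 1, 4, 5, 7, 10, 15).

7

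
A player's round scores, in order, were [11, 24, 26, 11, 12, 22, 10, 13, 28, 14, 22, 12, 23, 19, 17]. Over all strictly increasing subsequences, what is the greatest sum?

95

Let S[i] be the best sum of a strictly increasing subsequence ending at i:
i:      1  2  3  4  5  6  7  8  9 10 11 12 13 14 15
a[i]:  11 24 26 11 12 22 10 13 28 14 22 12 23 19 17
S:     11 35 61 11 23 45 10 36 89 50 72 23 95 69 67
Maximum is 95 (e.g. 11 + 12 + 13 + 14 + 22 + 23).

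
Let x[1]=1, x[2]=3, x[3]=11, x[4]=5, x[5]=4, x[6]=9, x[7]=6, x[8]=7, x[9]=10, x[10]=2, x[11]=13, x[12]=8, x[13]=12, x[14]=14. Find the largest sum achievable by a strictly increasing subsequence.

59

Let S[i] be the best sum of a strictly increasing subsequence ending at i:
i:      1  2  3  4  5  6  7  8  9 10 11 12 13 14
x[i]:   1  3 11  5  4  9  6  7 10  2 13  8 12 14
S:      1  4 15  9  8 18 15 22 32  3 45 30 44 59
Maximum is 59 (e.g. 1 + 3 + 5 + 6 + 7 + 10 + 13 + 14).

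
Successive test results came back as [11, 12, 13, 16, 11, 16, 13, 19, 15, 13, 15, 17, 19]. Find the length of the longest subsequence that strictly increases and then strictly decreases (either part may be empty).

7

inc[i] = longest strictly increasing subsequence ending at i; dec[i] = longest strictly decreasing subsequence starting at i:
i:      1  2  3  4  5  6  7  8  9 10 11 12 13
a[i]:  11 12 13 16 11 16 13 19 15 13 15 17 19
inc:    1  2  3  4  1  4  3  5  4  3  4  5  6
dec:    1  2  2  3  1  3  1  3  2  1  1  1  1
Best peak at i=8 (value 19): inc=5, dec=3, length 5+3−1 = 7.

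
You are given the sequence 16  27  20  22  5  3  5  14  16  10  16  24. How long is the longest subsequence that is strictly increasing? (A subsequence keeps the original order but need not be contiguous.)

Let dp[i] be the length of the longest such subsequence ending at index i:
i:      1  2  3  4  5  6  7  8  9 10 11 12
a[i]:  16 27 20 22  5  3  5 14 16 10 16 24
dp:     1  2  2  3  1  1  2  3  4  3  4  5
Maximum dp value is 5.

5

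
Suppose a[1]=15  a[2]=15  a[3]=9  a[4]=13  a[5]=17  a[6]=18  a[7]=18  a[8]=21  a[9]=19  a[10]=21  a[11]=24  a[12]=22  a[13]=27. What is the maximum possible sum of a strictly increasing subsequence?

148

Let S[i] be the best sum of a strictly increasing subsequence ending at i:
i:       1   2   3   4   5   6   7   8   9  10  11  12  13
a[i]:   15  15   9  13  17  18  18  21  19  21  24  22  27
S:      15  15   9  22  39  57  57  78  76  97 121 119 148
Maximum is 148 (e.g. 9 + 13 + 17 + 18 + 19 + 21 + 24 + 27).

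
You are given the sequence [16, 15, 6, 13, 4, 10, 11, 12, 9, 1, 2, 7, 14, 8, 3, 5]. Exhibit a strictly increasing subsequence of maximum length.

Patience tails give the LIS length; then backtrack through the dp parents:
16 → extends → [16]
15 → replaces 16 → [15]
6 → replaces 15 → [6]
13 → extends → [6, 13]
4 → replaces 6 → [4, 13]
10 → replaces 13 → [4, 10]
11 → extends → [4, 10, 11]
12 → extends → [4, 10, 11, 12]
9 → replaces 10 → [4, 9, 11, 12]
1 → replaces 4 → [1, 9, 11, 12]
2 → replaces 9 → [1, 2, 11, 12]
7 → replaces 11 → [1, 2, 7, 12]
14 → extends → [1, 2, 7, 12, 14]
8 → replaces 12 → [1, 2, 7, 8, 14]
3 → replaces 7 → [1, 2, 3, 8, 14]
5 → replaces 8 → [1, 2, 3, 5, 14]
Length 5; one witness is 6, 10, 11, 12, 14.

6, 10, 11, 12, 14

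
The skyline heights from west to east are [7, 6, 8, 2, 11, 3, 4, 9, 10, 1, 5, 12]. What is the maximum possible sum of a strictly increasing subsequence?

Let S[i] be the best sum of a strictly increasing subsequence ending at i:
i:      1  2  3  4  5  6  7  8  9 10 11 12
a[i]:   7  6  8  2 11  3  4  9 10  1  5 12
S:      7  6 15  2 26  5  9 24 34  1 14 46
Maximum is 46 (e.g. 7 + 8 + 9 + 10 + 12).

46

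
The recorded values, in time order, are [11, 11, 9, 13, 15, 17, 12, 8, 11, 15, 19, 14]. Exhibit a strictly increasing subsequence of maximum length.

Patience tails give the LIS length; then backtrack through the dp parents:
11 → extends → [11]
11 → already a tail → [11]
9 → replaces 11 → [9]
13 → extends → [9, 13]
15 → extends → [9, 13, 15]
17 → extends → [9, 13, 15, 17]
12 → replaces 13 → [9, 12, 15, 17]
8 → replaces 9 → [8, 12, 15, 17]
11 → replaces 12 → [8, 11, 15, 17]
15 → already a tail → [8, 11, 15, 17]
19 → extends → [8, 11, 15, 17, 19]
14 → replaces 15 → [8, 11, 14, 17, 19]
Length 5; one witness is 11, 13, 15, 17, 19.

11, 13, 15, 17, 19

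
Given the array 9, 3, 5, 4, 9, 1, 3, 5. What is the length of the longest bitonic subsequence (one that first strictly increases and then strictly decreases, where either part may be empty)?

4

inc[i] = longest strictly increasing subsequence ending at i; dec[i] = longest strictly decreasing subsequence starting at i:
i:     1 2 3 4 5 6 7 8
a[i]:  9 3 5 4 9 1 3 5
inc:   1 1 2 2 3 1 2 3
dec:   4 2 3 2 2 1 1 1
Best peak at i=1 (value 9): inc=1, dec=4, length 1+4−1 = 4.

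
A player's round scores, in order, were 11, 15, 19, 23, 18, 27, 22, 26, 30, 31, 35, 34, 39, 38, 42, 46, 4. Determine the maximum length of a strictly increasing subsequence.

Track the smallest tail for each achievable length (strict):
11 → extends → [11]
15 → extends → [11, 15]
19 → extends → [11, 15, 19]
23 → extends → [11, 15, 19, 23]
18 → replaces 19 → [11, 15, 18, 23]
27 → extends → [11, 15, 18, 23, 27]
22 → replaces 23 → [11, 15, 18, 22, 27]
26 → replaces 27 → [11, 15, 18, 22, 26]
30 → extends → [11, 15, 18, 22, 26, 30]
31 → extends → [11, 15, 18, 22, 26, 30, 31]
35 → extends → [11, 15, 18, 22, 26, 30, 31, 35]
34 → replaces 35 → [11, 15, 18, 22, 26, 30, 31, 34]
39 → extends → [11, 15, 18, 22, 26, 30, 31, 34, 39]
38 → replaces 39 → [11, 15, 18, 22, 26, 30, 31, 34, 38]
42 → extends → [11, 15, 18, 22, 26, 30, 31, 34, 38, 42]
46 → extends → [11, 15, 18, 22, 26, 30, 31, 34, 38, 42, 46]
4 → replaces 11 → [4, 15, 18, 22, 26, 30, 31, 34, 38, 42, 46]
Eleven tails, so the longest strictly increasing subsequence has length 11 (e.g. 11, 15, 19, 23, 27, 30, 31, 35, 39, 42, 46).

11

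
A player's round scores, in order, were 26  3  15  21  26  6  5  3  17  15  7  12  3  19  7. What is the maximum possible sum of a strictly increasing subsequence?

65

Let S[i] be the best sum of a strictly increasing subsequence ending at i:
i:      1  2  3  4  5  6  7  8  9 10 11 12 13 14 15
a[i]:  26  3 15 21 26  6  5  3 17 15  7 12  3 19  7
S:     26  3 18 39 65  9  8  3 35 24 16 28  3 54 16
Maximum is 65 (e.g. 3 + 15 + 21 + 26).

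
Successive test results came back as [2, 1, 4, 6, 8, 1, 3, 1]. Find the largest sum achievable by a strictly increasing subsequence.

20

Let S[i] be the best sum of a strictly increasing subsequence ending at i:
i:      1  2  3  4  5  6  7  8
a[i]:   2  1  4  6  8  1  3  1
S:      2  1  6 12 20  1  5  1
Maximum is 20 (e.g. 2 + 4 + 6 + 8).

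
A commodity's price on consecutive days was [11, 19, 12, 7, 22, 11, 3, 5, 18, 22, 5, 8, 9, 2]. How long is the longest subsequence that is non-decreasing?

Let dp[i] be the length of the longest such subsequence ending at index i:
i:      1  2  3  4  5  6  7  8  9 10 11 12 13 14
a[i]:  11 19 12  7 22 11  3  5 18 22  5  8  9  2
dp:     1  2  2  1  3  2  1  2  3  4  3  4  5  1
Maximum dp value is 5.

5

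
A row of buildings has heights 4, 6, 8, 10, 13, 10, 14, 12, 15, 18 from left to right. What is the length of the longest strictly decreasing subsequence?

2

Negate each value so 'decreasing' becomes 'increasing', then run patience tails on the negated sequence:
-4 → extends → [-4]
-6 → replaces -4 → [-6]
-8 → replaces -6 → [-8]
-10 → replaces -8 → [-10]
-13 → replaces -10 → [-13]
-10 → extends → [-13, -10]
-14 → replaces -13 → [-14, -10]
-12 → replaces -10 → [-14, -12]
-15 → replaces -14 → [-15, -12]
-18 → replaces -15 → [-18, -12]
Two tails, so the longest strictly decreasing subsequence of the original has length 2.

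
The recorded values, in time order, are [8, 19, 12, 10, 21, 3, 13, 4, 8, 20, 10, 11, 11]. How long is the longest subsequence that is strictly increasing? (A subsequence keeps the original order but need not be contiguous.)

5

Let dp[i] be the length of the longest such subsequence ending at index i:
i:      1  2  3  4  5  6  7  8  9 10 11 12 13
a[i]:   8 19 12 10 21  3 13  4  8 20 10 11 11
dp:     1  2  2  2  3  1  3  2  3  4  4  5  5
Maximum dp value is 5.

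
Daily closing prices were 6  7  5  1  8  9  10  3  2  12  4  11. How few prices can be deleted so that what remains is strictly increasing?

6

Fewest deletions = n − (longest strictly increasing subsequence).
i:      1  2  3  4  5  6  7  8  9 10 11 12
a[i]:   6  7  5  1  8  9 10  3  2 12  4 11
dp:     1  2  1  1  3  4  5  2  2  6  3  6
max dp = 6, so deletions = 12 − 6 = 6.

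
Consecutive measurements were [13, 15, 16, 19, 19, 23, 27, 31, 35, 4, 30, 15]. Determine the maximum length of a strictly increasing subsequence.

8

Let dp[i] be the length of the longest such subsequence ending at index i:
i:      1  2  3  4  5  6  7  8  9 10 11 12
a[i]:  13 15 16 19 19 23 27 31 35  4 30 15
dp:     1  2  3  4  4  5  6  7  8  1  7  2
Maximum dp value is 8.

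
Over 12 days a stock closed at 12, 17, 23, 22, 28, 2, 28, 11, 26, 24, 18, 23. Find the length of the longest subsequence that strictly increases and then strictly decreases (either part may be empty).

inc[i] = longest strictly increasing subsequence ending at i; dec[i] = longest strictly decreasing subsequence starting at i:
i:      1  2  3  4  5  6  7  8  9 10 11 12
a[i]:  12 17 23 22 28  2 28 11 26 24 18 23
inc:    1  2  3  3  4  1  4  2  4  4  3  4
dec:    2  2  3  2  4  1  4  1  3  2  1  1
Best peak at i=5 (value 28): inc=4, dec=4, length 4+4−1 = 7.

7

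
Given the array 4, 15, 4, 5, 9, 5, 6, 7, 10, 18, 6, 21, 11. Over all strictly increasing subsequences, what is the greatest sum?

71

Let S[i] be the best sum of a strictly increasing subsequence ending at i:
i:      1  2  3  4  5  6  7  8  9 10 11 12 13
a[i]:   4 15  4  5  9  5  6  7 10 18  6 21 11
S:      4 19  4  9 18  9 15 22 32 50 15 71 43
Maximum is 71 (e.g. 4 + 5 + 6 + 7 + 10 + 18 + 21).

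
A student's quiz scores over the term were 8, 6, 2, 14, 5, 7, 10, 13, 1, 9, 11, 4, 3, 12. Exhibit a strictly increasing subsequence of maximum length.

2, 5, 7, 10, 11, 12

Patience tails give the LIS length; then backtrack through the dp parents:
8 → extends → [8]
6 → replaces 8 → [6]
2 → replaces 6 → [2]
14 → extends → [2, 14]
5 → replaces 14 → [2, 5]
7 → extends → [2, 5, 7]
10 → extends → [2, 5, 7, 10]
13 → extends → [2, 5, 7, 10, 13]
1 → replaces 2 → [1, 5, 7, 10, 13]
9 → replaces 10 → [1, 5, 7, 9, 13]
11 → replaces 13 → [1, 5, 7, 9, 11]
4 → replaces 5 → [1, 4, 7, 9, 11]
3 → replaces 4 → [1, 3, 7, 9, 11]
12 → extends → [1, 3, 7, 9, 11, 12]
Length 6; one witness is 2, 5, 7, 10, 11, 12.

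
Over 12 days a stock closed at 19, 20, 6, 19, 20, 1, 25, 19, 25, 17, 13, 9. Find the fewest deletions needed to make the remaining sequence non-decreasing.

7

Fewest deletions = n − (longest non-decreasing subsequence).
i:      1  2  3  4  5  6  7  8  9 10 11 12
a[i]:  19 20  6 19 20  1 25 19 25 17 13  9
dp:     1  2  1  2  3  1  4  3  5  2  2  2
max dp = 5, so deletions = 12 − 5 = 7.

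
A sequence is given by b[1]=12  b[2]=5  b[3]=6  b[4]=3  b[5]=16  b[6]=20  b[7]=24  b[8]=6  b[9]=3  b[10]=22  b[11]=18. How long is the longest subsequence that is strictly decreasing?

3

Negate each value so 'decreasing' becomes 'increasing', then run patience tails on the negated sequence:
-12 → extends → [-12]
-5 → extends → [-12, -5]
-6 → replaces -5 → [-12, -6]
-3 → extends → [-12, -6, -3]
-16 → replaces -12 → [-16, -6, -3]
-20 → replaces -16 → [-20, -6, -3]
-24 → replaces -20 → [-24, -6, -3]
-6 → already a tail → [-24, -6, -3]
-3 → already a tail → [-24, -6, -3]
-22 → replaces -6 → [-24, -22, -3]
-18 → replaces -3 → [-24, -22, -18]
Three tails, so the longest strictly decreasing subsequence of the original has length 3.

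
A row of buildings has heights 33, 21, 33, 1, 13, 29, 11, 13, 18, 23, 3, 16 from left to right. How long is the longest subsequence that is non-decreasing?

Track the smallest tail for each achievable length (allowing ties):
33 → extends → [33]
21 → replaces 33 → [21]
33 → extends → [21, 33]
1 → replaces 21 → [1, 33]
13 → replaces 33 → [1, 13]
29 → extends → [1, 13, 29]
11 → replaces 13 → [1, 11, 29]
13 → replaces 29 → [1, 11, 13]
18 → extends → [1, 11, 13, 18]
23 → extends → [1, 11, 13, 18, 23]
3 → replaces 11 → [1, 3, 13, 18, 23]
16 → replaces 18 → [1, 3, 13, 16, 23]
Five tails, so the longest non-decreasing subsequence has length 5 (e.g. 1, 13, 13, 18, 23).

5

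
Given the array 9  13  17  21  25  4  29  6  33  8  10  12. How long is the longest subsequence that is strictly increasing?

7

Let dp[i] be the length of the longest such subsequence ending at index i:
i:      1  2  3  4  5  6  7  8  9 10 11 12
a[i]:   9 13 17 21 25  4 29  6 33  8 10 12
dp:     1  2  3  4  5  1  6  2  7  3  4  5
Maximum dp value is 7.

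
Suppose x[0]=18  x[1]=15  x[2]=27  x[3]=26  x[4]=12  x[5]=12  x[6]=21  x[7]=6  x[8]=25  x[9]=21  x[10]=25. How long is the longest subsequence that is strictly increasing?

Track the smallest tail for each achievable length (strict):
18 → extends → [18]
15 → replaces 18 → [15]
27 → extends → [15, 27]
26 → replaces 27 → [15, 26]
12 → replaces 15 → [12, 26]
12 → already a tail → [12, 26]
21 → replaces 26 → [12, 21]
6 → replaces 12 → [6, 21]
25 → extends → [6, 21, 25]
21 → already a tail → [6, 21, 25]
25 → already a tail → [6, 21, 25]
Three tails, so the longest strictly increasing subsequence has length 3 (e.g. 18, 21, 25).

3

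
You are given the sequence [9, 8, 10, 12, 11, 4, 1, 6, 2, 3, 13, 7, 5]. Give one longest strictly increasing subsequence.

Patience tails give the LIS length; then backtrack through the dp parents:
9 → extends → [9]
8 → replaces 9 → [8]
10 → extends → [8, 10]
12 → extends → [8, 10, 12]
11 → replaces 12 → [8, 10, 11]
4 → replaces 8 → [4, 10, 11]
1 → replaces 4 → [1, 10, 11]
6 → replaces 10 → [1, 6, 11]
2 → replaces 6 → [1, 2, 11]
3 → replaces 11 → [1, 2, 3]
13 → extends → [1, 2, 3, 13]
7 → replaces 13 → [1, 2, 3, 7]
5 → replaces 7 → [1, 2, 3, 5]
Length 4; one witness is 9, 10, 12, 13.

9, 10, 12, 13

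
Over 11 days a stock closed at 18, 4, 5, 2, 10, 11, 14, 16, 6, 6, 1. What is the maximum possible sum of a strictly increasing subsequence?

Let S[i] be the best sum of a strictly increasing subsequence ending at i:
i:      1  2  3  4  5  6  7  8  9 10 11
a[i]:  18  4  5  2 10 11 14 16  6  6  1
S:     18  4  9  2 19 30 44 60 15 15  1
Maximum is 60 (e.g. 4 + 5 + 10 + 11 + 14 + 16).

60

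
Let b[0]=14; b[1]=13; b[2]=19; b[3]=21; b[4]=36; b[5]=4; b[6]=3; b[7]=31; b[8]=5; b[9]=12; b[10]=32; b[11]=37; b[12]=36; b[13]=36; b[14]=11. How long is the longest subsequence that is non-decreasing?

Let dp[i] be the length of the longest such subsequence ending at index i:
i:      0  1  2  3  4  5  6  7  8  9 10 11 12 13 14
b[i]:  14 13 19 21 36  4  3 31  5 12 32 37 36 36 11
dp:     1  1  2  3  4  1  1  4  2  3  5  6  6  7  3
Maximum dp value is 7.

7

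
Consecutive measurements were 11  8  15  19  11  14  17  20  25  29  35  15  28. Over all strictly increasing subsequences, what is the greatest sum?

Let S[i] be the best sum of a strictly increasing subsequence ending at i:
i:       1   2   3   4   5   6   7   8   9  10  11  12  13
a[i]:   11   8  15  19  11  14  17  20  25  29  35  15  28
S:      11   8  26  45  19  33  50  70  95 124 159  48 123
Maximum is 159 (e.g. 8 + 11 + 14 + 17 + 20 + 25 + 29 + 35).

159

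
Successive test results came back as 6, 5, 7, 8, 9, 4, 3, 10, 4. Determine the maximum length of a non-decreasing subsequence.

5

Let dp[i] be the length of the longest such subsequence ending at index i:
i:      1  2  3  4  5  6  7  8  9
a[i]:   6  5  7  8  9  4  3 10  4
dp:     1  1  2  3  4  1  1  5  2
Maximum dp value is 5.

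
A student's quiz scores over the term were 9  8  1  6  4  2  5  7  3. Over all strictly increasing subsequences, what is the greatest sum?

Let S[i] be the best sum of a strictly increasing subsequence ending at i:
i:      1  2  3  4  5  6  7  8  9
a[i]:   9  8  1  6  4  2  5  7  3
S:      9  8  1  7  5  3 10 17  6
Maximum is 17 (e.g. 1 + 4 + 5 + 7).

17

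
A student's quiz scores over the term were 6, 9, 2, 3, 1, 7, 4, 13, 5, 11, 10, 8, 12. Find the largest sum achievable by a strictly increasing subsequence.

38

Let S[i] be the best sum of a strictly increasing subsequence ending at i:
i:      1  2  3  4  5  6  7  8  9 10 11 12 13
a[i]:   6  9  2  3  1  7  4 13  5 11 10  8 12
S:      6 15  2  5  1 13  9 28 14 26 25 22 38
Maximum is 38 (e.g. 6 + 9 + 11 + 12).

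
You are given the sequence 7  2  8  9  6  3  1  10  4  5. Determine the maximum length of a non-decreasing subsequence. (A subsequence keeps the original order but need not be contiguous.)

4

Let dp[i] be the length of the longest such subsequence ending at index i:
i:      1  2  3  4  5  6  7  8  9 10
a[i]:   7  2  8  9  6  3  1 10  4  5
dp:     1  1  2  3  2  2  1  4  3  4
Maximum dp value is 4.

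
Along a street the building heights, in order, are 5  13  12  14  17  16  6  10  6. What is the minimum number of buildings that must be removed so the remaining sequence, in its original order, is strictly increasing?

5

Fewest deletions = n − (longest strictly increasing subsequence).
i:      1  2  3  4  5  6  7  8  9
a[i]:   5 13 12 14 17 16  6 10  6
dp:     1  2  2  3  4  4  2  3  2
max dp = 4, so deletions = 9 − 4 = 5.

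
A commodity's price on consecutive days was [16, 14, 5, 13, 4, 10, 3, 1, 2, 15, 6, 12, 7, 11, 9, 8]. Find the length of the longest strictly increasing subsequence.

Track the smallest tail for each achievable length (strict):
16 → extends → [16]
14 → replaces 16 → [14]
5 → replaces 14 → [5]
13 → extends → [5, 13]
4 → replaces 5 → [4, 13]
10 → replaces 13 → [4, 10]
3 → replaces 4 → [3, 10]
1 → replaces 3 → [1, 10]
2 → replaces 10 → [1, 2]
15 → extends → [1, 2, 15]
6 → replaces 15 → [1, 2, 6]
12 → extends → [1, 2, 6, 12]
7 → replaces 12 → [1, 2, 6, 7]
11 → extends → [1, 2, 6, 7, 11]
9 → replaces 11 → [1, 2, 6, 7, 9]
8 → replaces 9 → [1, 2, 6, 7, 8]
Five tails, so the longest strictly increasing subsequence has length 5 (e.g. 1, 2, 6, 7, 11).

5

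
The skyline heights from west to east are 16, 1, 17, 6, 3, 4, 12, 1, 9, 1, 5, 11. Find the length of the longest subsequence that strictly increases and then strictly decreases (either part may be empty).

6

inc[i] = longest strictly increasing subsequence ending at i; dec[i] = longest strictly decreasing subsequence starting at i:
i:      1  2  3  4  5  6  7  8  9 10 11 12
a[i]:  16  1 17  6  3  4 12  1  9  1  5 11
inc:    1  1  2  2  2  3  4  1  4  1  4  5
dec:    4  1  4  3  2  2  3  1  2  1  1  1
Best peak at i=7 (value 12): inc=4, dec=3, length 4+3−1 = 6.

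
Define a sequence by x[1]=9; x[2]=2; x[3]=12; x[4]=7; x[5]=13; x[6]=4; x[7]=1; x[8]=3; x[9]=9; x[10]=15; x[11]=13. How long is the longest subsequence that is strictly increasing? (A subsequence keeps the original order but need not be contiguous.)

4

Let dp[i] be the length of the longest such subsequence ending at index i:
i:      1  2  3  4  5  6  7  8  9 10 11
x[i]:   9  2 12  7 13  4  1  3  9 15 13
dp:     1  1  2  2  3  2  1  2  3  4  4
Maximum dp value is 4.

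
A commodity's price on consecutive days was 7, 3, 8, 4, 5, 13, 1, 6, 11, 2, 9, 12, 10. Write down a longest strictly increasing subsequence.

3, 4, 5, 6, 11, 12

Patience tails give the LIS length; then backtrack through the dp parents:
7 → extends → [7]
3 → replaces 7 → [3]
8 → extends → [3, 8]
4 → replaces 8 → [3, 4]
5 → extends → [3, 4, 5]
13 → extends → [3, 4, 5, 13]
1 → replaces 3 → [1, 4, 5, 13]
6 → replaces 13 → [1, 4, 5, 6]
11 → extends → [1, 4, 5, 6, 11]
2 → replaces 4 → [1, 2, 5, 6, 11]
9 → replaces 11 → [1, 2, 5, 6, 9]
12 → extends → [1, 2, 5, 6, 9, 12]
10 → replaces 12 → [1, 2, 5, 6, 9, 10]
Length 6; one witness is 3, 4, 5, 6, 11, 12.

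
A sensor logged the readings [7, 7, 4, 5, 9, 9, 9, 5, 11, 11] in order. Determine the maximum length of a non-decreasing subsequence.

7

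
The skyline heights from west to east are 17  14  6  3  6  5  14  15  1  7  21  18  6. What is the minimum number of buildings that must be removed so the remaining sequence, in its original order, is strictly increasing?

Fewest deletions = n − (longest strictly increasing subsequence).
i:      1  2  3  4  5  6  7  8  9 10 11 12 13
a[i]:  17 14  6  3  6  5 14 15  1  7 21 18  6
dp:     1  1  1  1  2  2  3  4  1  3  5  5  3
max dp = 5, so deletions = 13 − 5 = 8.

8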